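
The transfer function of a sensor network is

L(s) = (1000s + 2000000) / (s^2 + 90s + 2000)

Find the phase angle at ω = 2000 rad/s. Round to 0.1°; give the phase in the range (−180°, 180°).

Substitute s = j2000:
Numerator: 1000(j2000) + 2000000 = 2000000 + j2000000
Denominator: (j2000)^2 + 90(j2000) + 2000 = -3998000 + j180000
|N| = √(2000000² + 2000000²) ≈ 2.8284e+06, ∠N ≈ 45.00°
|D| = √(3998000² + 180000²) ≈ 4.002e+06, ∠D ≈ 177.42°
∠L = 45.00° − 177.42° = -132.42°

-132.4°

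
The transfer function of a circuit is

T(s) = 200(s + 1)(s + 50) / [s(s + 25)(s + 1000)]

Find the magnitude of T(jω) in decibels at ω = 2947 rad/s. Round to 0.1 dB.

-23.8 dB

At s = jω = j2947:
zero (s+1): 1 + j2947 → |·| = √(1²+2947²) = √8684810 ≈ 2947, ∠ = arctan(2947/1) ≈ 89.98°
zero (s+50): 50 + j2947 → |·| = √(50²+2947²) = √8687309 ≈ 2947.4, ∠ = arctan(2947/50) ≈ 89.03°
pole (s+25): 25 + j2947 → |·| = √(25²+2947²) = √8685434 ≈ 2947.1, ∠ = arctan(2947/25) ≈ 89.51°
pole (s+1000): 1000 + j2947 → |·| = √(1000²+2947²) = √9684809 ≈ 3112, ∠ = arctan(2947/1000) ≈ 71.26°
pole at origin: |s| = 2947, ∠ = 90.00° (in denominator)
|T| = 200 · 8.686e+06 / 2.7028e+10 ≈ 0.064274
Gain = 20 log₁₀(0.064274) ≈ -23.84 dB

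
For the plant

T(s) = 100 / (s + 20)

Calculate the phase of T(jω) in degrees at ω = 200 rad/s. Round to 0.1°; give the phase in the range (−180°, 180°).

Substitute s = j200:
Numerator: 100 = 100 + j0
Denominator: (j200) + 20 = 20 + j200
|N| = √(100² + 0²) ≈ 100, ∠N ≈ 0.00°
|D| = √(20² + 200²) ≈ 201, ∠D ≈ 84.29°
∠T = 0.00° − 84.29° = -84.29°

-84.3°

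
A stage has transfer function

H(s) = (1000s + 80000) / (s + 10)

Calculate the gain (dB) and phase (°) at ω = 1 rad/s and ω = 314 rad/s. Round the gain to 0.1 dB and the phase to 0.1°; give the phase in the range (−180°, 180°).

Substitute s = j1:
Numerator: 1000(j1) + 80000 = 80000 + j1000
Denominator: (j1) + 10 = 10 + j1
|N| = √(80000² + 1000²) ≈ 80006, ∠N ≈ 0.72°
|D| = √(10² + 1²) ≈ 10.05, ∠D ≈ 5.71°
|H| = 80006 / 10.05 ≈ 7960.8
Gain = 20 log₁₀(7960.8) ≈ 78.02 dB
∠H = 0.72° − 5.71° = -4.99°

Substitute s = j314:
Numerator: 1000(j314) + 80000 = 80000 + j314000
Denominator: (j314) + 10 = 10 + j314
|N| = √(80000² + 314000²) ≈ 3.2403e+05, ∠N ≈ 75.71°
|D| = √(10² + 314²) ≈ 314.16, ∠D ≈ 88.18°
|H| = 3.2403e+05 / 314.16 ≈ 1031.4
Gain = 20 log₁₀(1031.4) ≈ 60.27 dB
∠H = 75.71° − 88.18° = -12.47°

ω = 1: 78.0 dB, -5.0°; ω = 314: 60.3 dB, -12.5°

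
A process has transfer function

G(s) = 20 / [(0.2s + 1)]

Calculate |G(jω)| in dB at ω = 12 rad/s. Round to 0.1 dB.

At ω = 12 rad/s:
pole (1 + j12·0.2) = 1 + j2.4 → |·| ≈ 2.6, ∠ ≈ 67.38°
|G| = 20 · 1 / (2.6) ≈ 7.6923
Gain = 20 log₁₀(7.6923) ≈ 17.72 dB

17.7 dB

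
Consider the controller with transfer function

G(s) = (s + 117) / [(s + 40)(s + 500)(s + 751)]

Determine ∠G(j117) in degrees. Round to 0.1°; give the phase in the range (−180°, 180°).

At s = jω = j117:
zero (s+117): 117 + j117 → |·| = √(117²+117²) = √27378 ≈ 165.46, ∠ = arctan(117/117) ≈ 45.00°
pole (s+40): 40 + j117 → |·| = √(40²+117²) = √15289 ≈ 123.65, ∠ = arctan(117/40) ≈ 71.13°
pole (s+500): 500 + j117 → |·| = √(500²+117²) = √263689 ≈ 513.51, ∠ = arctan(117/500) ≈ 13.17°
pole (s+751): 751 + j117 → |·| = √(751²+117²) = √577690 ≈ 760.06, ∠ = arctan(117/751) ≈ 8.86°
∠G = 45.00° − 93.16° = -48.16°

-48.2°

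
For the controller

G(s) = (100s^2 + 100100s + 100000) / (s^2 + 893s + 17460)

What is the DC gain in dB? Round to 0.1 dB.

15.2 dB

G(0) = 100000 / 17460 ≈ 5.7274
20 log₁₀(5.7274) ≈ 15.16 dB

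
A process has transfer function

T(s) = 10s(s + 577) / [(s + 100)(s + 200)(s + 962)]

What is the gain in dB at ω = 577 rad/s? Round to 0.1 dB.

At s = jω = j577:
zero (s+577): 577 + j577 → |·| = √(577²+577²) = √665858 ≈ 816, ∠ = arctan(577/577) ≈ 45.00°
zero at origin: s = j577 → |·| = 577, ∠ = 90.00°
pole (s+100): 100 + j577 → |·| = √(100²+577²) = √342929 ≈ 585.6, ∠ = arctan(577/100) ≈ 80.17°
pole (s+200): 200 + j577 → |·| = √(200²+577²) = √372929 ≈ 610.68, ∠ = arctan(577/200) ≈ 70.88°
pole (s+962): 962 + j577 → |·| = √(962²+577²) = √1258373 ≈ 1121.8, ∠ = arctan(577/962) ≈ 30.95°
|T| = 10 · 4.7083e+05 / 4.0117e+08 ≈ 0.011736
Gain = 20 log₁₀(0.011736) ≈ -38.61 dB

-38.6 dB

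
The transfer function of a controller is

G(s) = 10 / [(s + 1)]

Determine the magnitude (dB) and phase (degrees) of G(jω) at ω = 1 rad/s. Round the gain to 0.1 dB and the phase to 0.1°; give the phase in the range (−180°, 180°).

At ω = 1 rad/s:
pole (1 + j1·1) = 1 + j1 → |·| ≈ 1.4142, ∠ ≈ 45.00°
|G| = 10 · 1 / (1.4142) ≈ 7.0711
Gain = 20 log₁₀(7.0711) ≈ 16.99 dB
∠G = (0°) − (45.00°) = -45.00°

17.0 dB, -45.0°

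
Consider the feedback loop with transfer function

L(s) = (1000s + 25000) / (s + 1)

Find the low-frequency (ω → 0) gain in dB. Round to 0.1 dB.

88.0 dB

L(0) = 25000 / 1 = 25000
20 log₁₀(25000) ≈ 87.96 dB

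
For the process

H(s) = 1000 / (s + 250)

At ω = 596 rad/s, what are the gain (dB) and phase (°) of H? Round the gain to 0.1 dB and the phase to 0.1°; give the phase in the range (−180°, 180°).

3.8 dB, -67.2°

Substitute s = j596:
Numerator: 1000 = 1000 + j0
Denominator: (j596) + 250 = 250 + j596
|N| = √(1000² + 0²) ≈ 1000, ∠N ≈ 0.00°
|D| = √(250² + 596²) ≈ 646.31, ∠D ≈ 67.24°
|H| = 1000 / 646.31 ≈ 1.5472
Gain = 20 log₁₀(1.5472) ≈ 3.79 dB
∠H = 0.00° − 67.24° = -67.24°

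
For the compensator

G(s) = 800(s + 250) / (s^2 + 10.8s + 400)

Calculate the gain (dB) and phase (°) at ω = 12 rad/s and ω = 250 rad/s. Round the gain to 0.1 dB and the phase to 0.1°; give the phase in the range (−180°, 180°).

At s = jω = j12:
zero (s+250): 250 + j12 → |·| = √(250²+12²) = √62644 ≈ 250.29, ∠ = arctan(12/250) ≈ 2.75°
quadratic: (j12)² + 10.8·j12 + 400 = 256 + j129.6 → |·| ≈ 286.94, ∠ ≈ 26.85°
|G| = 800 · 250.29 / 286.94 ≈ 697.82
Gain = 20 log₁₀(697.82) ≈ 56.87 dB
∠G = 2.75° − 26.85° = -24.10°

At s = jω = j250:
zero (s+250): 250 + j250 → |·| = √(250²+250²) = √125000 ≈ 353.55, ∠ = arctan(250/250) ≈ 45.00°
quadratic: (j250)² + 10.8·j250 + 400 = -62100 + j2700 → |·| ≈ 62159, ∠ ≈ 177.51°
|G| = 800 · 353.55 / 62159 ≈ 4.5503
Gain = 20 log₁₀(4.5503) ≈ 13.16 dB
∠G = 45.00° − 177.51° = -132.51°

ω = 12: 56.9 dB, -24.1°; ω = 250: 13.2 dB, -132.5°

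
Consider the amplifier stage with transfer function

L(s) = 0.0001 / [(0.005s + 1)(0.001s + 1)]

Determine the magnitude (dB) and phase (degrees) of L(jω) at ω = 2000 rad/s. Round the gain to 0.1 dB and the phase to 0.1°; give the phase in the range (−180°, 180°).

-107.0 dB, -147.7°

At ω = 2000 rad/s:
pole (1 + j2000·0.005) = 1 + j10 → |·| ≈ 10.05, ∠ ≈ 84.29°
pole (1 + j2000·0.001) = 1 + j2 → |·| ≈ 2.2361, ∠ ≈ 63.43°
|L| = 0.0001 · 1 / (10.05 · 2.2361) ≈ 4.4498e-06
Gain = 20 log₁₀(4.4498e-06) ≈ -107.03 dB
∠L = (0°) − (84.29° + 63.43°) = -147.72°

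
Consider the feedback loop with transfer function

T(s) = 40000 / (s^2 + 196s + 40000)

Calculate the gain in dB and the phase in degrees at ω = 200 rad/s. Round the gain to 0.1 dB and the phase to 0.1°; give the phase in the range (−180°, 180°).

0.2 dB, -90.0°

At s = jω = j200:
quadratic: (j200)² + 196·j200 + 40000 = 0 + j39200 → |·| ≈ 39200, ∠ ≈ 90.00°
|T| = 40000 / 39200 ≈ 1.0204
Gain = 20 log₁₀(1.0204) ≈ 0.18 dB
∠T = 0.00° − 90.00° = -90.00°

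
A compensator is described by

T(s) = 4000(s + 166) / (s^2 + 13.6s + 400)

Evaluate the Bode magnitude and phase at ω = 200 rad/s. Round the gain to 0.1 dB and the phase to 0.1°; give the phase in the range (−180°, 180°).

28.4 dB, -125.8°

At s = jω = j200:
zero (s+166): 166 + j200 → |·| = √(166²+200²) = √67556 ≈ 259.92, ∠ = arctan(200/166) ≈ 50.31°
quadratic: (j200)² + 13.6·j200 + 400 = -39600 + j2720 → |·| ≈ 39693, ∠ ≈ 176.07°
|T| = 4000 · 259.92 / 39693 ≈ 26.193
Gain = 20 log₁₀(26.193) ≈ 28.36 dB
∠T = 50.31° − 176.07° = -125.76°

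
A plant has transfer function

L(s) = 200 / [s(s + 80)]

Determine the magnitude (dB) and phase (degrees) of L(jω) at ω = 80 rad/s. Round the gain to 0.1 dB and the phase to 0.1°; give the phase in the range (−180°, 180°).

At s = jω = j80:
pole (s+80): 80 + j80 → |·| = √(80²+80²) = √12800 ≈ 113.14, ∠ = arctan(80/80) ≈ 45.00°
pole at origin: |s| = 80, ∠ = 90.00° (in denominator)
|L| = 200 / 9051.2 ≈ 0.022097
Gain = 20 log₁₀(0.022097) ≈ -33.11 dB
∠L = 0.00° − 135.00° = -135.00°

-33.1 dB, -135.0°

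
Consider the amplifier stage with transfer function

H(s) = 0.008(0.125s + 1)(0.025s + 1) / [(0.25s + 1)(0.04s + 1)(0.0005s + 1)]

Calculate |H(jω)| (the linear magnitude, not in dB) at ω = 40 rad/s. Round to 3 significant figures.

At ω = 40 rad/s:
zero (1 + j40·0.125) = 1 + j5 → |·| ≈ 5.099, ∠ ≈ 78.69°
zero (1 + j40·0.025) = 1 + j1 → |·| ≈ 1.4142, ∠ ≈ 45.00°
pole (1 + j40·0.25) = 1 + j10 → |·| ≈ 10.05, ∠ ≈ 84.29°
pole (1 + j40·0.04) = 1 + j1.6 → |·| ≈ 1.8868, ∠ ≈ 57.99°
pole (1 + j40·0.0005) = 1 + j0.02 → |·| ≈ 1.0002, ∠ ≈ 1.15°
|H| = 0.008 · 5.099 · 1.4142 / (10.05 · 1.8868 · 1.0002) ≈ 0.0030416

0.00304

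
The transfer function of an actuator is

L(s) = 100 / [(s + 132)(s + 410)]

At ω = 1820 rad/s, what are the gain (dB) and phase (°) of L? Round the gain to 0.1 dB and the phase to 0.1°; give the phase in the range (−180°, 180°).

At s = jω = j1820:
pole (s+132): 132 + j1820 → |·| = √(132²+1820²) = √3329824 ≈ 1824.8, ∠ = arctan(1820/132) ≈ 85.85°
pole (s+410): 410 + j1820 → |·| = √(410²+1820²) = √3480500 ≈ 1865.6, ∠ = arctan(1820/410) ≈ 77.30°
|L| = 100 / 3.4043e+06 ≈ 2.9375e-05
Gain = 20 log₁₀(2.9375e-05) ≈ -90.64 dB
∠L = 0.00° − 163.15° = -163.15°

-90.6 dB, -163.2°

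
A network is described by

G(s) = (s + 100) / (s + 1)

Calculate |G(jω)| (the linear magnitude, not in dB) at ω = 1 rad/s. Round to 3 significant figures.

Substitute s = j1:
Numerator: (j1) + 100 = 100 + j1
Denominator: (j1) + 1 = 1 + j1
|N| = √(100² + 1²) ≈ 100, ∠N ≈ 0.57°
|D| = √(1² + 1²) ≈ 1.4142, ∠D ≈ 45.00°
|G| = 100 / 1.4142 ≈ 70.711

70.7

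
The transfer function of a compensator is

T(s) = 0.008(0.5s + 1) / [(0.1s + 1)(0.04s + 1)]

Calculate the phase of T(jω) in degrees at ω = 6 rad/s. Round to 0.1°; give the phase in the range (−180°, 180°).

At ω = 6 rad/s:
zero (1 + j6·0.5) = 1 + j3 → |·| ≈ 3.1623, ∠ ≈ 71.57°
pole (1 + j6·0.1) = 1 + j0.6 → |·| ≈ 1.1662, ∠ ≈ 30.96°
pole (1 + j6·0.04) = 1 + j0.24 → |·| ≈ 1.0284, ∠ ≈ 13.50°
∠T = (71.57°) − (30.96° + 13.50°) = 27.11°

27.1°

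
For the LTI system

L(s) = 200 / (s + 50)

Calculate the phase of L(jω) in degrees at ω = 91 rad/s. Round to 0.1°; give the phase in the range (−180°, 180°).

-61.2°

At s = jω = j91:
pole (s+50): 50 + j91 → |·| = √(50²+91²) = √10781 ≈ 103.83, ∠ = arctan(91/50) ≈ 61.21°
∠L = 0.00° − 61.21° = -61.21°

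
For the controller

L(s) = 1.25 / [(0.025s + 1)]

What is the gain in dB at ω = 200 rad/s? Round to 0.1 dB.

At ω = 200 rad/s:
pole (1 + j200·0.025) = 1 + j5 → |·| ≈ 5.099, ∠ ≈ 78.69°
|L| = 1.25 · 1 / (5.099) ≈ 0.24515
Gain = 20 log₁₀(0.24515) ≈ -12.21 dB

-12.2 dB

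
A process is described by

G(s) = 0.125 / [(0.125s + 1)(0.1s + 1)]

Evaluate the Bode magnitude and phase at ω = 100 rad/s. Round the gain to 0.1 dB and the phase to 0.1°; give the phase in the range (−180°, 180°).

-60.1 dB, -169.7°

At ω = 100 rad/s:
pole (1 + j100·0.125) = 1 + j12.5 → |·| ≈ 12.54, ∠ ≈ 85.43°
pole (1 + j100·0.1) = 1 + j10 → |·| ≈ 10.05, ∠ ≈ 84.29°
|G| = 0.125 · 1 / (12.54 · 10.05) ≈ 0.00099185
Gain = 20 log₁₀(0.00099185) ≈ -60.07 dB
∠G = (0°) − (85.43° + 84.29°) = -169.72°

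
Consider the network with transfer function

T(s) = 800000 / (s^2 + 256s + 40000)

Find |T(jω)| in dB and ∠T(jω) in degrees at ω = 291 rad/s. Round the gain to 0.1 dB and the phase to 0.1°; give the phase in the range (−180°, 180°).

At s = jω = j291:
quadratic: (j291)² + 256·j291 + 40000 = -44681 + j74496 → |·| ≈ 86868, ∠ ≈ 120.95°
|T| = 800000 / 86868 ≈ 9.2094
Gain = 20 log₁₀(9.2094) ≈ 19.28 dB
∠T = 0.00° − 120.95° = -120.95°

19.3 dB, -121.0°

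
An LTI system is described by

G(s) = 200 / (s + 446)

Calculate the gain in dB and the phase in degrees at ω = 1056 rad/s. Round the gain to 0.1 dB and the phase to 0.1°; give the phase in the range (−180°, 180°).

-15.2 dB, -67.1°

Substitute s = j1056:
Numerator: 200 = 200 + j0
Denominator: (j1056) + 446 = 446 + j1056
|N| = √(200² + 0²) ≈ 200, ∠N ≈ 0.00°
|D| = √(446² + 1056²) ≈ 1146.3, ∠D ≈ 67.10°
|G| = 200 / 1146.3 ≈ 0.17447
Gain = 20 log₁₀(0.17447) ≈ -15.17 dB
∠G = 0.00° − 67.10° = -67.10°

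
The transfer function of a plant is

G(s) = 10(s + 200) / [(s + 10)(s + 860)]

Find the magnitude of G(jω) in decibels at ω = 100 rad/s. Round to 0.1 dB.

At s = jω = j100:
zero (s+200): 200 + j100 → |·| = √(200²+100²) = √50000 ≈ 223.61, ∠ = arctan(100/200) ≈ 26.57°
pole (s+10): 10 + j100 → |·| = √(10²+100²) = √10100 ≈ 100.5, ∠ = arctan(100/10) ≈ 84.29°
pole (s+860): 860 + j100 → |·| = √(860²+100²) = √749600 ≈ 865.79, ∠ = arctan(100/860) ≈ 6.63°
|G| = 10 · 223.61 / 87012 ≈ 0.025699
Gain = 20 log₁₀(0.025699) ≈ -31.80 dB

-31.8 dB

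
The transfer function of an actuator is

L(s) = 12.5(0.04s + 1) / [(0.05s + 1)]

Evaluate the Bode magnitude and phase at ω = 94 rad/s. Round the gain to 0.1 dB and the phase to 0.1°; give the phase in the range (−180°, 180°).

At ω = 94 rad/s:
zero (1 + j94·0.04) = 1 + j3.76 → |·| ≈ 3.8907, ∠ ≈ 75.11°
pole (1 + j94·0.05) = 1 + j4.7 → |·| ≈ 4.8052, ∠ ≈ 77.99°
|L| = 12.5 · 3.8907 / (4.8052) ≈ 10.121
Gain = 20 log₁₀(10.121) ≈ 20.10 dB
∠L = (75.11°) − (77.99°) = -2.88°

20.1 dB, -2.9°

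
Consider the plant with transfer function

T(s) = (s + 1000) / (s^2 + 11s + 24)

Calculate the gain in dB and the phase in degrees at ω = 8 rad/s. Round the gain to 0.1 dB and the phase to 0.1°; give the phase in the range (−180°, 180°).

20.3 dB, -114.0°

Substitute s = j8:
Numerator: (j8) + 1000 = 1000 + j8
Denominator: (j8)^2 + 11(j8) + 24 = -40 + j88
|N| = √(1000² + 8²) ≈ 1000, ∠N ≈ 0.46°
|D| = √(40² + 88²) ≈ 96.664, ∠D ≈ 114.44°
|T| = 1000 / 96.664 ≈ 10.345
Gain = 20 log₁₀(10.345) ≈ 20.29 dB
∠T = 0.46° − 114.44° = -113.98°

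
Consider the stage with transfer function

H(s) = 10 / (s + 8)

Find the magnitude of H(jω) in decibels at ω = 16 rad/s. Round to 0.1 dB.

Substitute s = j16:
Numerator: 10 = 10 + j0
Denominator: (j16) + 8 = 8 + j16
|N| = √(10² + 0²) ≈ 10, ∠N ≈ 0.00°
|D| = √(8² + 16²) ≈ 17.889, ∠D ≈ 63.43°
|H| = 10 / 17.889 ≈ 0.559
Gain = 20 log₁₀(0.559) ≈ -5.05 dB

-5.1 dB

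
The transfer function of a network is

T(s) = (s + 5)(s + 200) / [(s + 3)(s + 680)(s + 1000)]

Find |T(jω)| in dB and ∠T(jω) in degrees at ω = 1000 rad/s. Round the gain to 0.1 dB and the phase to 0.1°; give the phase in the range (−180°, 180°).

At s = jω = j1000:
zero (s+5): 5 + j1000 → |·| = √(5²+1000²) = √1000025 ≈ 1000, ∠ = arctan(1000/5) ≈ 89.71°
zero (s+200): 200 + j1000 → |·| = √(200²+1000²) = √1040000 ≈ 1019.8, ∠ = arctan(1000/200) ≈ 78.69°
pole (s+3): 3 + j1000 → |·| = √(3²+1000²) = √1000009 ≈ 1000, ∠ = arctan(1000/3) ≈ 89.83°
pole (s+680): 680 + j1000 → |·| = √(680²+1000²) = √1462400 ≈ 1209.3, ∠ = arctan(1000/680) ≈ 55.78°
pole (s+1000): 1000 + j1000 → |·| = √(1000²+1000²) = √2000000 ≈ 1414.2, ∠ = arctan(1000/1000) ≈ 45.00°
|T| = 1 · 1.0198e+06 / 1.7102e+09 ≈ 0.0005963
Gain = 20 log₁₀(0.0005963) ≈ -64.49 dB
∠T = 168.40° − 190.61° = -22.21°

-64.5 dB, -22.2°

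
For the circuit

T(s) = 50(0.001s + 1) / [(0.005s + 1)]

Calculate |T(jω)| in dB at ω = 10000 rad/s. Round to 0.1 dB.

At ω = 10000 rad/s:
zero (1 + j10000·0.001) = 1 + j10 → |·| ≈ 10.05, ∠ ≈ 84.29°
pole (1 + j10000·0.005) = 1 + j50 → |·| ≈ 50.01, ∠ ≈ 88.85°
|T| = 50 · 10.05 / (50.01) ≈ 10.048
Gain = 20 log₁₀(10.048) ≈ 20.04 dB

20.0 dB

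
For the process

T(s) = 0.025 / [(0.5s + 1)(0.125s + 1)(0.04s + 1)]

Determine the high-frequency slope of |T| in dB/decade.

-60 dB/decade

Each pole contributes −20 dB/decade at high frequency; each zero contributes +20 dB/decade.
Net: 0 zero(s) − 3 pole(s) → -60 dB/decade.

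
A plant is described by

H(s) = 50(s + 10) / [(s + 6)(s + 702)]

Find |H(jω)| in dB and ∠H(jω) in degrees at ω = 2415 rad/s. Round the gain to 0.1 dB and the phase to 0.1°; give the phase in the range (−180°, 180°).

-34.0 dB, -73.9°

At s = jω = j2415:
zero (s+10): 10 + j2415 → |·| = √(10²+2415²) = √5832325 ≈ 2415, ∠ = arctan(2415/10) ≈ 89.76°
pole (s+6): 6 + j2415 → |·| = √(6²+2415²) = √5832261 ≈ 2415, ∠ = arctan(2415/6) ≈ 89.86°
pole (s+702): 702 + j2415 → |·| = √(702²+2415²) = √6325029 ≈ 2515, ∠ = arctan(2415/702) ≈ 73.79°
|H| = 50 · 2415 / 6.0737e+06 ≈ 0.019881
Gain = 20 log₁₀(0.019881) ≈ -34.03 dB
∠H = 89.76° − 163.65° = -73.89°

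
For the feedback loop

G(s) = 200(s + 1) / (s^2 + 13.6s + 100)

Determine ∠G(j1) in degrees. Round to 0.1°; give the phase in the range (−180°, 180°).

37.2°

At s = jω = j1:
zero (s+1): 1 + j1 → |·| = √(1²+1²) = √2 ≈ 1.4142, ∠ = arctan(1/1) ≈ 45.00°
quadratic: (j1)² + 13.6·j1 + 100 = 99 + j13.6 → |·| ≈ 99.93, ∠ ≈ 7.82°
∠G = 45.00° − 7.82° = 37.18°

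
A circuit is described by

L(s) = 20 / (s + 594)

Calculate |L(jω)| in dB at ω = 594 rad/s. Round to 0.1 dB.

Substitute s = j594:
Numerator: 20 = 20 + j0
Denominator: (j594) + 594 = 594 + j594
|N| = √(20² + 0²) ≈ 20, ∠N ≈ 0.00°
|D| = √(594² + 594²) ≈ 840.04, ∠D ≈ 45.00°
|L| = 20 / 840.04 ≈ 0.023808
Gain = 20 log₁₀(0.023808) ≈ -32.47 dB

-32.5 dB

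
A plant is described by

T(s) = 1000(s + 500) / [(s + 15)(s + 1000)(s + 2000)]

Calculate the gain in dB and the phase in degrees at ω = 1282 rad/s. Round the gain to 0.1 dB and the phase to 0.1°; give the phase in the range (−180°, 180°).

At s = jω = j1282:
zero (s+500): 500 + j1282 → |·| = √(500²+1282²) = √1893524 ≈ 1376.1, ∠ = arctan(1282/500) ≈ 68.69°
pole (s+15): 15 + j1282 → |·| = √(15²+1282²) = √1643749 ≈ 1282.1, ∠ = arctan(1282/15) ≈ 89.33°
pole (s+1000): 1000 + j1282 → |·| = √(1000²+1282²) = √2643524 ≈ 1625.9, ∠ = arctan(1282/1000) ≈ 52.04°
pole (s+2000): 2000 + j1282 → |·| = √(2000²+1282²) = √5643524 ≈ 2375.6, ∠ = arctan(1282/2000) ≈ 32.66°
|T| = 1000 · 1376.1 / 4.9521e+09 ≈ 0.00027788
Gain = 20 log₁₀(0.00027788) ≈ -71.12 dB
∠T = 68.69° − 174.03° = -105.34°

-71.1 dB, -105.3°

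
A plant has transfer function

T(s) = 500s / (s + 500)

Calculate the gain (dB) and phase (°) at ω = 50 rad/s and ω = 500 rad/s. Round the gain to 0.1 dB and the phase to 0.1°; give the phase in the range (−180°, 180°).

At s = jω = j50:
zero at origin: s = j50 → |·| = 50, ∠ = 90.00°
pole (s+500): 500 + j50 → |·| = √(500²+50²) = √252500 ≈ 502.49, ∠ = arctan(50/500) ≈ 5.71°
|T| = 500 · 50 / 502.49 ≈ 49.752
Gain = 20 log₁₀(49.752) ≈ 33.94 dB
∠T = 90.00° − 5.71° = 84.29°

At s = jω = j500:
zero at origin: s = j500 → |·| = 500, ∠ = 90.00°
pole (s+500): 500 + j500 → |·| = √(500²+500²) = √500000 ≈ 707.11, ∠ = arctan(500/500) ≈ 45.00°
|T| = 500 · 500 / 707.11 ≈ 353.55
Gain = 20 log₁₀(353.55) ≈ 50.97 dB
∠T = 90.00° − 45.00° = 45.00°

ω = 50: 33.9 dB, 84.3°; ω = 500: 51.0 dB, 45.0°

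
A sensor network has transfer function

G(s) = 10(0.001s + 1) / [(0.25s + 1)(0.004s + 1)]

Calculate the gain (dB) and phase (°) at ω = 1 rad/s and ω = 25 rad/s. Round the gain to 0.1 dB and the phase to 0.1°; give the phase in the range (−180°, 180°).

At ω = 1 rad/s:
zero (1 + j1·0.001) = 1 + j0.001 → |·| ≈ 1, ∠ ≈ 0.06°
pole (1 + j1·0.25) = 1 + j0.25 → |·| ≈ 1.0308, ∠ ≈ 14.04°
pole (1 + j1·0.004) = 1 + j0.004 → |·| ≈ 1, ∠ ≈ 0.23°
|G| = 10 · 1 / (1.0308 · 1) ≈ 9.7012
Gain = 20 log₁₀(9.7012) ≈ 19.74 dB
∠G = (0.06°) − (14.04° + 0.23°) = -14.21°

At ω = 25 rad/s:
zero (1 + j25·0.001) = 1 + j0.025 → |·| ≈ 1.0003, ∠ ≈ 1.43°
pole (1 + j25·0.25) = 1 + j6.25 → |·| ≈ 6.3295, ∠ ≈ 80.91°
pole (1 + j25·0.004) = 1 + j0.1 → |·| ≈ 1.005, ∠ ≈ 5.71°
|G| = 10 · 1.0003 / (6.3295 · 1.005) ≈ 1.5725
Gain = 20 log₁₀(1.5725) ≈ 3.93 dB
∠G = (1.43°) − (80.91° + 5.71°) = -85.19°

ω = 1: 19.7 dB, -14.2°; ω = 25: 3.9 dB, -85.2°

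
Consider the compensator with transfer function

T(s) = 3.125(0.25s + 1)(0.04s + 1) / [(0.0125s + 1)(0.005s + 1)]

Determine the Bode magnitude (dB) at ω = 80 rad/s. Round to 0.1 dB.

At ω = 80 rad/s:
zero (1 + j80·0.25) = 1 + j20 → |·| ≈ 20.025, ∠ ≈ 87.14°
zero (1 + j80·0.04) = 1 + j3.2 → |·| ≈ 3.3526, ∠ ≈ 72.65°
pole (1 + j80·0.0125) = 1 + j1 → |·| ≈ 1.4142, ∠ ≈ 45.00°
pole (1 + j80·0.005) = 1 + j0.4 → |·| ≈ 1.077, ∠ ≈ 21.80°
|T| = 3.125 · 20.025 · 3.3526 / (1.4142 · 1.077) ≈ 137.75
Gain = 20 log₁₀(137.75) ≈ 42.78 dB

42.8 dB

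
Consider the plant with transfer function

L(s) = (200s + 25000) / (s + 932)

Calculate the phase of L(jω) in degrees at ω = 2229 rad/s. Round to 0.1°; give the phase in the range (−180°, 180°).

19.5°

Substitute s = j2229:
Numerator: 200(j2229) + 25000 = 25000 + j445800
Denominator: (j2229) + 932 = 932 + j2229
|N| = √(25000² + 445800²) ≈ 4.465e+05, ∠N ≈ 86.79°
|D| = √(932² + 2229²) ≈ 2416, ∠D ≈ 67.31°
∠L = 86.79° − 67.31° = 19.48°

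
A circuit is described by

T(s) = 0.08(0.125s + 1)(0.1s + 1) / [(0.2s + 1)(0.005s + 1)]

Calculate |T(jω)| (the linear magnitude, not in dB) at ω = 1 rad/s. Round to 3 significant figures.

At ω = 1 rad/s:
zero (1 + j1·0.125) = 1 + j0.125 → |·| ≈ 1.0078, ∠ ≈ 7.13°
zero (1 + j1·0.1) = 1 + j0.1 → |·| ≈ 1.005, ∠ ≈ 5.71°
pole (1 + j1·0.2) = 1 + j0.2 → |·| ≈ 1.0198, ∠ ≈ 11.31°
pole (1 + j1·0.005) = 1 + j0.005 → |·| ≈ 1, ∠ ≈ 0.29°
|T| = 0.08 · 1.0078 · 1.005 / (1.0198 · 1) ≈ 0.079454

0.0795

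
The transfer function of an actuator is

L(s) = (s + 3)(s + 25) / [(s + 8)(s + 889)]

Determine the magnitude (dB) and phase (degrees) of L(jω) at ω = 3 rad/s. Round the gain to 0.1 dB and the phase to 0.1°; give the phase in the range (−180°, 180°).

-37.0 dB, 31.1°

At s = jω = j3:
zero (s+3): 3 + j3 → |·| = √(3²+3²) = √18 ≈ 4.2426, ∠ = arctan(3/3) ≈ 45.00°
zero (s+25): 25 + j3 → |·| = √(25²+3²) = √634 ≈ 25.179, ∠ = arctan(3/25) ≈ 6.84°
pole (s+8): 8 + j3 → |·| = √(8²+3²) = √73 ≈ 8.544, ∠ = arctan(3/8) ≈ 20.56°
pole (s+889): 889 + j3 → |·| = √(889²+3²) = √790330 ≈ 889.01, ∠ = arctan(3/889) ≈ 0.19°
|L| = 1 · 106.82 / 7595.7 ≈ 0.014063
Gain = 20 log₁₀(0.014063) ≈ -37.04 dB
∠L = 51.84° − 20.75° = 31.09°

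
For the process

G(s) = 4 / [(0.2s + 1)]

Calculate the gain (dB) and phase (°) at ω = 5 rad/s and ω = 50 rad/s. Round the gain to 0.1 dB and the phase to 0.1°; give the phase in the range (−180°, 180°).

ω = 5: 9.0 dB, -45.0°; ω = 50: -8.0 dB, -84.3°

At ω = 5 rad/s:
pole (1 + j5·0.2) = 1 + j1 → |·| ≈ 1.4142, ∠ ≈ 45.00°
|G| = 4 · 1 / (1.4142) ≈ 2.8285
Gain = 20 log₁₀(2.8285) ≈ 9.03 dB
∠G = (0°) − (45.00°) = -45.00°

At ω = 50 rad/s:
pole (1 + j50·0.2) = 1 + j10 → |·| ≈ 10.05, ∠ ≈ 84.29°
|G| = 4 · 1 / (10.05) ≈ 0.39801
Gain = 20 log₁₀(0.39801) ≈ -8.00 dB
∠G = (0°) − (84.29°) = -84.29°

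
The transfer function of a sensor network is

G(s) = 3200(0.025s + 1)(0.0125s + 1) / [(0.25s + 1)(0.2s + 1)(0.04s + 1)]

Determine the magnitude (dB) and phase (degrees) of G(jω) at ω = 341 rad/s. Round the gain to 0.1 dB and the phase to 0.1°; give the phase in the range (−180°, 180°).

At ω = 341 rad/s:
zero (1 + j341·0.025) = 1 + j8.525 → |·| ≈ 8.5835, ∠ ≈ 83.31°
zero (1 + j341·0.0125) = 1 + j4.2625 → |·| ≈ 4.3782, ∠ ≈ 76.80°
pole (1 + j341·0.25) = 1 + j85.25 → |·| ≈ 85.256, ∠ ≈ 89.33°
pole (1 + j341·0.2) = 1 + j68.2 → |·| ≈ 68.207, ∠ ≈ 89.16°
pole (1 + j341·0.04) = 1 + j13.64 → |·| ≈ 13.677, ∠ ≈ 85.81°
|G| = 3200 · 8.5835 · 4.3782 / (85.256 · 68.207 · 13.677) ≈ 1.512
Gain = 20 log₁₀(1.512) ≈ 3.59 dB
∠G = (83.31° + 76.80°) − (89.33° + 89.16° + 85.81°) = -104.19°

3.6 dB, -104.2°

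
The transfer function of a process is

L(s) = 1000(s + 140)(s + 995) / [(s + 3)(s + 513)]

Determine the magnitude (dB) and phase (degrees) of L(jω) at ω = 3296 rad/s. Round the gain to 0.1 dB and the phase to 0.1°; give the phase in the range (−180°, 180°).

At s = jω = j3296:
zero (s+140): 140 + j3296 → |·| = √(140²+3296²) = √10883216 ≈ 3299, ∠ = arctan(3296/140) ≈ 87.57°
zero (s+995): 995 + j3296 → |·| = √(995²+3296²) = √11853641 ≈ 3442.9, ∠ = arctan(3296/995) ≈ 73.20°
pole (s+3): 3 + j3296 → |·| = √(3²+3296²) = √10863625 ≈ 3296, ∠ = arctan(3296/3) ≈ 89.95°
pole (s+513): 513 + j3296 → |·| = √(513²+3296²) = √11126785 ≈ 3335.7, ∠ = arctan(3296/513) ≈ 81.15°
|L| = 1000 · 1.1358e+07 / 1.0994e+07 ≈ 1033.1
Gain = 20 log₁₀(1033.1) ≈ 60.28 dB
∠L = 160.77° − 171.10° = -10.33°

60.3 dB, -10.3°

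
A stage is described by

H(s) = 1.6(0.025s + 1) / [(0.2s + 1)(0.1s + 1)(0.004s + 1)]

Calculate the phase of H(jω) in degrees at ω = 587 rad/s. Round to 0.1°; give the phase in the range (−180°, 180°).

At ω = 587 rad/s:
zero (1 + j587·0.025) = 1 + j14.675 → |·| ≈ 14.709, ∠ ≈ 86.10°
pole (1 + j587·0.2) = 1 + j117.4 → |·| ≈ 117.4, ∠ ≈ 89.51°
pole (1 + j587·0.1) = 1 + j58.7 → |·| ≈ 58.709, ∠ ≈ 89.02°
pole (1 + j587·0.004) = 1 + j2.348 → |·| ≈ 2.5521, ∠ ≈ 66.93°
∠H = (86.10°) − (89.51° + 89.02° + 66.93°) = -159.36°

-159.4°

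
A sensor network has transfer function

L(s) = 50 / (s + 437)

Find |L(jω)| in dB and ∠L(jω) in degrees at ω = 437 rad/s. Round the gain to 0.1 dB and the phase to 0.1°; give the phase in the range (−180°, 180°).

-21.8 dB, -45.0°

Substitute s = j437:
Numerator: 50 = 50 + j0
Denominator: (j437) + 437 = 437 + j437
|N| = √(50² + 0²) ≈ 50, ∠N ≈ 0.00°
|D| = √(437² + 437²) ≈ 618.01, ∠D ≈ 45.00°
|L| = 50 / 618.01 ≈ 0.080905
Gain = 20 log₁₀(0.080905) ≈ -21.84 dB
∠L = 0.00° − 45.00° = -45.00°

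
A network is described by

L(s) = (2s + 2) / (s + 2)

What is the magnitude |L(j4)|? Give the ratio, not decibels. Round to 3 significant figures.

Substitute s = j4:
Numerator: 2(j4) + 2 = 2 + j8
Denominator: (j4) + 2 = 2 + j4
|N| = √(2² + 8²) ≈ 8.2462, ∠N ≈ 75.96°
|D| = √(2² + 4²) ≈ 4.4721, ∠D ≈ 63.43°
|L| = 8.2462 / 4.4721 ≈ 1.8439

1.84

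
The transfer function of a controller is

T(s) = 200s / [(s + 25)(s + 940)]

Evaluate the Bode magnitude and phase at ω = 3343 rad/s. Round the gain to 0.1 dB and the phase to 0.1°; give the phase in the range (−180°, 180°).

-24.8 dB, -73.9°

At s = jω = j3343:
zero at origin: s = j3343 → |·| = 3343, ∠ = 90.00°
pole (s+25): 25 + j3343 → |·| = √(25²+3343²) = √11176274 ≈ 3343.1, ∠ = arctan(3343/25) ≈ 89.57°
pole (s+940): 940 + j3343 → |·| = √(940²+3343²) = √12059249 ≈ 3472.6, ∠ = arctan(3343/940) ≈ 74.29°
|T| = 200 · 3343 / 1.1609e+07 ≈ 0.057593
Gain = 20 log₁₀(0.057593) ≈ -24.79 dB
∠T = 90.00° − 163.86° = -73.86°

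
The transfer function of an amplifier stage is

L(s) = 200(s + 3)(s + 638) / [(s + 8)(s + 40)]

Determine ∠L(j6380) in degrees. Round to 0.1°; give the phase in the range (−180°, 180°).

At s = jω = j6380:
zero (s+3): 3 + j6380 → |·| = √(3²+6380²) = √40704409 ≈ 6380, ∠ = arctan(6380/3) ≈ 89.97°
zero (s+638): 638 + j6380 → |·| = √(638²+6380²) = √41111444 ≈ 6411.8, ∠ = arctan(6380/638) ≈ 84.29°
pole (s+8): 8 + j6380 → |·| = √(8²+6380²) = √40704464 ≈ 6380, ∠ = arctan(6380/8) ≈ 89.93°
pole (s+40): 40 + j6380 → |·| = √(40²+6380²) = √40706000 ≈ 6380.1, ∠ = arctan(6380/40) ≈ 89.64°
∠L = 174.26° − 179.57° = -5.31°

-5.3°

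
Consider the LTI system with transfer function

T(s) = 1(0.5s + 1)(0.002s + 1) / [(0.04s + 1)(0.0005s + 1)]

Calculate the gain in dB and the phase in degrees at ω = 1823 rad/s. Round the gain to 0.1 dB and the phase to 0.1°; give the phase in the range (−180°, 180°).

At ω = 1823 rad/s:
zero (1 + j1823·0.5) = 1 + j911.5 → |·| ≈ 911.5, ∠ ≈ 89.94°
zero (1 + j1823·0.002) = 1 + j3.646 → |·| ≈ 3.7807, ∠ ≈ 74.66°
pole (1 + j1823·0.04) = 1 + j72.92 → |·| ≈ 72.927, ∠ ≈ 89.21°
pole (1 + j1823·0.0005) = 1 + j0.9115 → |·| ≈ 1.3531, ∠ ≈ 42.35°
|T| = 1 · 911.5 · 3.7807 / (72.927 · 1.3531) ≈ 34.923
Gain = 20 log₁₀(34.923) ≈ 30.86 dB
∠T = (89.94° + 74.66°) − (89.21° + 42.35°) = 33.04°

30.9 dB, 33.0°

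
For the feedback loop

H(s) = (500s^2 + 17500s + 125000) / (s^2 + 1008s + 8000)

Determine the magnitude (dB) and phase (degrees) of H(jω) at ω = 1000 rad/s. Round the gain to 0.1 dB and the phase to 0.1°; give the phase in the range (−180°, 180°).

Substitute s = j1000:
Numerator: 500(j1000)^2 + 17500(j1000) + 125000 = -499875000 + j17500000
Denominator: (j1000)^2 + 1008(j1000) + 8000 = -992000 + j1008000
|N| = √(499875000² + 17500000²) ≈ 5.0018e+08, ∠N ≈ 177.99°
|D| = √(992000² + 1008000²) ≈ 1.4143e+06, ∠D ≈ 134.54°
|H| = 5.0018e+08 / 1.4143e+06 ≈ 353.66
Gain = 20 log₁₀(353.66) ≈ 50.97 dB
∠H = 177.99° − 134.54° = 43.45°

51.0 dB, 43.5°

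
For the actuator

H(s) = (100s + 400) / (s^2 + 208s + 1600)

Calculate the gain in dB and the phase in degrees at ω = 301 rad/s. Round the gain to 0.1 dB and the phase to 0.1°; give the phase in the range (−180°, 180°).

-11.2 dB, -55.6°

Substitute s = j301:
Numerator: 100(j301) + 400 = 400 + j30100
Denominator: (j301)^2 + 208(j301) + 1600 = -89001 + j62608
|N| = √(400² + 30100²) ≈ 30103, ∠N ≈ 89.24°
|D| = √(89001² + 62608²) ≈ 1.0882e+05, ∠D ≈ 144.88°
|H| = 30103 / 1.0882e+05 ≈ 0.27663
Gain = 20 log₁₀(0.27663) ≈ -11.16 dB
∠H = 89.24° − 144.88° = -55.64°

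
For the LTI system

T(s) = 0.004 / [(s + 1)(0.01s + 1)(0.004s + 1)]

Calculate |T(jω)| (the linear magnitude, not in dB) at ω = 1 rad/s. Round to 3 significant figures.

0.00283

At ω = 1 rad/s:
pole (1 + j1·1) = 1 + j1 → |·| ≈ 1.4142, ∠ ≈ 45.00°
pole (1 + j1·0.01) = 1 + j0.01 → |·| ≈ 1, ∠ ≈ 0.57°
pole (1 + j1·0.004) = 1 + j0.004 → |·| ≈ 1, ∠ ≈ 0.23°
|T| = 0.004 · 1 / (1.4142 · 1 · 1) ≈ 0.0028285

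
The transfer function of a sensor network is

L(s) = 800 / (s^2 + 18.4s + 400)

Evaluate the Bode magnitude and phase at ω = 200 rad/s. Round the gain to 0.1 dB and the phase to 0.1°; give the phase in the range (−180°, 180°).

At s = jω = j200:
quadratic: (j200)² + 18.4·j200 + 400 = -39600 + j3680 → |·| ≈ 39771, ∠ ≈ 174.69°
|L| = 800 / 39771 ≈ 0.020115
Gain = 20 log₁₀(0.020115) ≈ -33.93 dB
∠L = 0.00° − 174.69° = -174.69°

-33.9 dB, -174.7°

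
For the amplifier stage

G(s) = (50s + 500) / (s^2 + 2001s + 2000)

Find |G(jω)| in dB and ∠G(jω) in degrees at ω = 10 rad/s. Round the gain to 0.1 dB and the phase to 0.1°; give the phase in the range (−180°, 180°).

Substitute s = j10:
Numerator: 50(j10) + 500 = 500 + j500
Denominator: (j10)^2 + 2001(j10) + 2000 = 1900 + j20010
|N| = √(500² + 500²) ≈ 707.11, ∠N ≈ 45.00°
|D| = √(1900² + 20010²) ≈ 20100, ∠D ≈ 84.58°
|G| = 707.11 / 20100 ≈ 0.03518
Gain = 20 log₁₀(0.03518) ≈ -29.07 dB
∠G = 45.00° − 84.58° = -39.58°

-29.1 dB, -39.6°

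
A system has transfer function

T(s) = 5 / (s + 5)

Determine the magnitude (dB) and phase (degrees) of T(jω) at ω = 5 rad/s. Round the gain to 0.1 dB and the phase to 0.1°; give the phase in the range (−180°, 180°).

At s = jω = j5:
pole (s+5): 5 + j5 → |·| = √(5²+5²) = √50 ≈ 7.0711, ∠ = arctan(5/5) ≈ 45.00°
|T| = 5 / 7.0711 ≈ 0.7071
Gain = 20 log₁₀(0.7071) ≈ -3.01 dB
∠T = 0.00° − 45.00° = -45.00°

-3.0 dB, -45.0°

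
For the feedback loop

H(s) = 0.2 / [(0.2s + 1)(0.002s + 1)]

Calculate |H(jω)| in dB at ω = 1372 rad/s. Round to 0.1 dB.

At ω = 1372 rad/s:
pole (1 + j1372·0.2) = 1 + j274.4 → |·| ≈ 274.4, ∠ ≈ 89.79°
pole (1 + j1372·0.002) = 1 + j2.744 → |·| ≈ 2.9205, ∠ ≈ 69.98°
|H| = 0.2 · 1 / (274.4 · 2.9205) ≈ 0.00024957
Gain = 20 log₁₀(0.00024957) ≈ -72.06 dB

-72.1 dB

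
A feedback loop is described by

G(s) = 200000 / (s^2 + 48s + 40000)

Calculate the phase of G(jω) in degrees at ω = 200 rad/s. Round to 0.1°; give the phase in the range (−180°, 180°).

At s = jω = j200:
quadratic: (j200)² + 48·j200 + 40000 = 0 + j9600 → |·| ≈ 9600, ∠ ≈ 90.00°
∠G = 0.00° − 90.00° = -90.00°

-90.0°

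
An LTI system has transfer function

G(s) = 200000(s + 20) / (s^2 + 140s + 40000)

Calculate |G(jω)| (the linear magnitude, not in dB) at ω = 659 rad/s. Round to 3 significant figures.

326

At s = jω = j659:
zero (s+20): 20 + j659 → |·| = √(20²+659²) = √434681 ≈ 659.3, ∠ = arctan(659/20) ≈ 88.26°
quadratic: (j659)² + 140·j659 + 40000 = -394281 + j92260 → |·| ≈ 4.0493e+05, ∠ ≈ 166.83°
|G| = 200000 · 659.3 / 4.0493e+05 ≈ 325.64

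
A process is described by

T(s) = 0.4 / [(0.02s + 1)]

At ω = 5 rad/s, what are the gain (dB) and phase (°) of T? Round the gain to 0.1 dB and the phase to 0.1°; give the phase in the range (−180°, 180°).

At ω = 5 rad/s:
pole (1 + j5·0.02) = 1 + j0.1 → |·| ≈ 1.005, ∠ ≈ 5.71°
|T| = 0.4 · 1 / (1.005) ≈ 0.39801
Gain = 20 log₁₀(0.39801) ≈ -8.00 dB
∠T = (0°) − (5.71°) = -5.71°

-8.0 dB, -5.7°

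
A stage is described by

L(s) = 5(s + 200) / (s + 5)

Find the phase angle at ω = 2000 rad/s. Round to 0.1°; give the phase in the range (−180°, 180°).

At s = jω = j2000:
zero (s+200): 200 + j2000 → |·| = √(200²+2000²) = √4040000 ≈ 2010, ∠ = arctan(2000/200) ≈ 84.29°
pole (s+5): 5 + j2000 → |·| = √(5²+2000²) = √4000025 ≈ 2000, ∠ = arctan(2000/5) ≈ 89.86°
∠L = 84.29° − 89.86° = -5.57°

-5.6°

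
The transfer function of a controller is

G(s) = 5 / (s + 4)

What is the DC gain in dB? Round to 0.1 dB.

1.9 dB

G(0) = 5 / 4 = 1.25
20 log₁₀(1.25) ≈ 1.94 dB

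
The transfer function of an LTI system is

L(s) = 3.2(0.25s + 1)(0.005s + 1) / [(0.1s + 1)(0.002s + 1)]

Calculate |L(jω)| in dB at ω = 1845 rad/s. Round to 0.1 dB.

At ω = 1845 rad/s:
zero (1 + j1845·0.25) = 1 + j461.25 → |·| ≈ 461.25, ∠ ≈ 89.88°
zero (1 + j1845·0.005) = 1 + j9.225 → |·| ≈ 9.279, ∠ ≈ 83.81°
pole (1 + j1845·0.1) = 1 + j184.5 → |·| ≈ 184.5, ∠ ≈ 89.69°
pole (1 + j1845·0.002) = 1 + j3.69 → |·| ≈ 3.8231, ∠ ≈ 74.84°
|L| = 3.2 · 461.25 · 9.279 / (184.5 · 3.8231) ≈ 19.417
Gain = 20 log₁₀(19.417) ≈ 25.76 dB

25.8 dB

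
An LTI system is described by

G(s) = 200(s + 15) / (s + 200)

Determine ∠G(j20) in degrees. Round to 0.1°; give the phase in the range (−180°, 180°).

47.4°

At s = jω = j20:
zero (s+15): 15 + j20 → |·| = √(15²+20²) = √625 ≈ 25, ∠ = arctan(20/15) ≈ 53.13°
pole (s+200): 200 + j20 → |·| = √(200²+20²) = √40400 ≈ 201, ∠ = arctan(20/200) ≈ 5.71°
∠G = 53.13° − 5.71° = 47.42°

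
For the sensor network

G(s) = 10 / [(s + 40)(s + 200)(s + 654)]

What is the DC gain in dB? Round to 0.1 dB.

-114.4 dB

G(0) = 10 / (40·200·654) ≈ 1.9113e-06
20 log₁₀(1.9113e-06) ≈ -114.37 dB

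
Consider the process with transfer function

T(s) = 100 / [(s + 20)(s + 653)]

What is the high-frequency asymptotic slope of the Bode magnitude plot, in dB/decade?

Each pole contributes −20 dB/decade at high frequency; each zero contributes +20 dB/decade.
Net: 0 zero(s) − 2 pole(s) → -40 dB/decade.

-40 dB/decade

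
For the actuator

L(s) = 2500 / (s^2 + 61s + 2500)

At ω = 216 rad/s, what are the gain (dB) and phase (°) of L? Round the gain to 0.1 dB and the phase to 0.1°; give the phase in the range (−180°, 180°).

-25.3 dB, -163.4°

At s = jω = j216:
quadratic: (j216)² + 61·j216 + 2500 = -44156 + j13176 → |·| ≈ 46080, ∠ ≈ 163.39°
|L| = 2500 / 46080 ≈ 0.054253
Gain = 20 log₁₀(0.054253) ≈ -25.31 dB
∠L = 0.00° − 163.39° = -163.39°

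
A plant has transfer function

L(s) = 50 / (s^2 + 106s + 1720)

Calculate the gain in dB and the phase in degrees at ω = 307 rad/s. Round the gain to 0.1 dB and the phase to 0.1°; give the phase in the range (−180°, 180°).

-65.9 dB, -160.6°

Substitute s = j307:
Numerator: 50 = 50 + j0
Denominator: (j307)^2 + 106(j307) + 1720 = -92529 + j32542
|N| = √(50² + 0²) ≈ 50, ∠N ≈ 0.00°
|D| = √(92529² + 32542²) ≈ 98085, ∠D ≈ 160.62°
|L| = 50 / 98085 ≈ 0.00050976
Gain = 20 log₁₀(0.00050976) ≈ -65.85 dB
∠L = 0.00° − 160.62° = -160.62°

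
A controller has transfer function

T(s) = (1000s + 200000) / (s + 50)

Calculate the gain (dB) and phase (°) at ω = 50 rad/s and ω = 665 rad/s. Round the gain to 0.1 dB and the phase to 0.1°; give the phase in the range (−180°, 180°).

Substitute s = j50:
Numerator: 1000(j50) + 200000 = 200000 + j50000
Denominator: (j50) + 50 = 50 + j50
|N| = √(200000² + 50000²) ≈ 2.0616e+05, ∠N ≈ 14.04°
|D| = √(50² + 50²) ≈ 70.711, ∠D ≈ 45.00°
|T| = 2.0616e+05 / 70.711 ≈ 2915.5
Gain = 20 log₁₀(2915.5) ≈ 69.29 dB
∠T = 14.04° − 45.00° = -30.96°

Substitute s = j665:
Numerator: 1000(j665) + 200000 = 200000 + j665000
Denominator: (j665) + 50 = 50 + j665
|N| = √(200000² + 665000²) ≈ 6.9442e+05, ∠N ≈ 73.26°
|D| = √(50² + 665²) ≈ 666.88, ∠D ≈ 85.70°
|T| = 6.9442e+05 / 666.88 ≈ 1041.3
Gain = 20 log₁₀(1041.3) ≈ 60.35 dB
∠T = 73.26° − 85.70° = -12.44°

ω = 50: 69.3 dB, -31.0°; ω = 665: 60.4 dB, -12.4°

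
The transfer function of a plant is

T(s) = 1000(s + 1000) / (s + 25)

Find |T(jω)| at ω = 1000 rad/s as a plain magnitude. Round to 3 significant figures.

1.41e+03

At s = jω = j1000:
zero (s+1000): 1000 + j1000 → |·| = √(1000²+1000²) = √2000000 ≈ 1414.2, ∠ = arctan(1000/1000) ≈ 45.00°
pole (s+25): 25 + j1000 → |·| = √(25²+1000²) = √1000625 ≈ 1000.3, ∠ = arctan(1000/25) ≈ 88.57°
|T| = 1000 · 1414.2 / 1000.3 ≈ 1413.8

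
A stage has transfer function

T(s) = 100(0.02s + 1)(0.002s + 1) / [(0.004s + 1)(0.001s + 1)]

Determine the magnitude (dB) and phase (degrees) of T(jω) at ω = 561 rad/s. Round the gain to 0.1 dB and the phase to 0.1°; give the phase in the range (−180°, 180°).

At ω = 561 rad/s:
zero (1 + j561·0.02) = 1 + j11.22 → |·| ≈ 11.264, ∠ ≈ 84.91°
zero (1 + j561·0.002) = 1 + j1.122 → |·| ≈ 1.503, ∠ ≈ 48.29°
pole (1 + j561·0.004) = 1 + j2.244 → |·| ≈ 2.4567, ∠ ≈ 65.98°
pole (1 + j561·0.001) = 1 + j0.561 → |·| ≈ 1.1466, ∠ ≈ 29.29°
|T| = 100 · 11.264 · 1.503 / (2.4567 · 1.1466) ≈ 601.02
Gain = 20 log₁₀(601.02) ≈ 55.58 dB
∠T = (84.91° + 48.29°) − (65.98° + 29.29°) = 37.93°

55.6 dB, 37.9°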